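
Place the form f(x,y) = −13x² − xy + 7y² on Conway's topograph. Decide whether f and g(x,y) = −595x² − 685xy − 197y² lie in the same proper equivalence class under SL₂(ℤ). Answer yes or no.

D₁ = 365, D₂ = 365
river cycle of f (length 6): (7, 15, -5), (-5, 15, 7), (7, 13, -7), (-7, 15, 5), (5, 15, -7), (-7, 13, 7)
river cycle of g (length 6): (7, 15, -5), (-5, 15, 7), (7, 13, -7), (-7, 15, 5), (5, 15, -7), (-7, 13, 7)
cycles coincide ⇒ equivalent

yes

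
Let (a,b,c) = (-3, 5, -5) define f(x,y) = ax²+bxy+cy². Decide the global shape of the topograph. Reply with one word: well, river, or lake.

D = b²−4ac = 5² − 4·(-3)·(-5) = -35
D < 0 ⇒ definite ⇒ every region one sign ⇒ single well

well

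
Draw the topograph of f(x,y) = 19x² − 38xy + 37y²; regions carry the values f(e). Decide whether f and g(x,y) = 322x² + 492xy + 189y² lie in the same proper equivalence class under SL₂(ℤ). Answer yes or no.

D₁ = -1368, D₂ = -1368
f: translate: b→0 (≡-38 mod 38), so (19,-38,37)→(19,0,18)
f: flip: (19,0,18)→(18,0,19)
f: reduced (well bottom): (18,0,19) with a≤c, −a<b≤a
g: translate: b→-152 (≡492 mod 644), so (322,492,189)→(322,-152,19)
g: flip: (322,-152,19)→(19,152,322)
g: translate: b→0 (≡152 mod 38), so (19,152,322)→(19,0,18)
g: flip: (19,0,18)→(18,0,19)
g: reduced (well bottom): (18,0,19) with a≤c, −a<b≤a
reduced forms (18, 0, 19) vs (18, 0, 19) ⇒ equivalent

yes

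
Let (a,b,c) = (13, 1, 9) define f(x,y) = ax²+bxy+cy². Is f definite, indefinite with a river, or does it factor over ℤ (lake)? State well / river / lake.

D = b²−4ac = 1² − 4·13·9 = -467
D < 0 ⇒ definite ⇒ every region one sign ⇒ single well

well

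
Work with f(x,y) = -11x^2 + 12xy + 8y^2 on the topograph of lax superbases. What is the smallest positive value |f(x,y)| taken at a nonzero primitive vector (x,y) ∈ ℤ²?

river: ρ → (8,20,-3)
river: ρ → (-3,22,1)
river: ρ → (1,22,-3)
river: ρ → (-3,20,8)
river: ρ → (8,12,-11)
river: ρ → (-11,10,9)
river: ρ → (9,8,-12)
river: ρ → (-12,16,5)
river: ρ → (5,14,-15)
river: ρ → (-15,16,4)
river: ρ → (4,16,-15)
river: ρ → (-15,14,5)
river: ρ → (5,16,-12)
river: ρ → (-12,8,9)
river: ρ → (9,10,-11)
river: ρ → (-11,12,8)
closes: descent 0, river 16
min |a| on river = 1

1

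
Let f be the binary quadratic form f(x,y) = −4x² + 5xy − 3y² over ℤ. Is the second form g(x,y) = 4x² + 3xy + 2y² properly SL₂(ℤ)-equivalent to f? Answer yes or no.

D₁ = -23, D₂ = -23
f is negative-definite; reduce −f:
−f: translate: b→3 (≡-5 mod 8), so (4,-5,3)→(4,3,2)
−f: flip: (4,3,2)→(2,-3,4)
−f: translate: b→1 (≡-3 mod 4), so (2,-3,4)→(2,1,3)
−f: reduced (well bottom): (2,1,3) with a≤c, −a<b≤a
flip sign back: reduced form of f is (-2,-1,-3)
g: flip: (4,3,2)→(2,-3,4)
g: translate: b→1 (≡-3 mod 4), so (2,-3,4)→(2,1,3)
g: reduced (well bottom): (2,1,3) with a≤c, −a<b≤a
reduced forms (-2, -1, -3) vs (2, 1, 3) ⇒ inequivalent

no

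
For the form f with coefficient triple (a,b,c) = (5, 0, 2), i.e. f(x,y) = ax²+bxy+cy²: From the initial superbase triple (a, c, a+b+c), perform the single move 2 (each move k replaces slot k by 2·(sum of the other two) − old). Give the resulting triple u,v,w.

start (5,2,7) = (f(1,0),f(0,1),f(1,1))
replace slot 2: 2·(5+7) − 2 = 22 → (5,22,7)

5,22,7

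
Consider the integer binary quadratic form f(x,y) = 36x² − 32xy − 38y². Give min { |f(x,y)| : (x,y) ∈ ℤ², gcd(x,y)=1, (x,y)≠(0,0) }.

descent: ρ → (-38,32,36)  [lands on river]
river: ρ → (36,40,-34)
river: ρ → (-34,28,42)
river: ρ → (42,56,-20)
river: ρ → (-20,64,30)
river: ρ → (30,56,-28)
river: ρ → (-28,56,30)
river: ρ → (30,64,-20)
river: ρ → (-20,56,42)
river: ρ → (42,28,-34)
river: ρ → (-34,40,36)
river: ρ → (36,32,-38)
river: ρ → (-38,44,30)
river: ρ → (30,76,-6)
river: ρ → (-6,80,4)
river: ρ → (4,80,-6)
river: ρ → (-6,76,30)
river: ρ → (30,44,-38)
closes: descent 1, river 18
min |a| on river = 4

4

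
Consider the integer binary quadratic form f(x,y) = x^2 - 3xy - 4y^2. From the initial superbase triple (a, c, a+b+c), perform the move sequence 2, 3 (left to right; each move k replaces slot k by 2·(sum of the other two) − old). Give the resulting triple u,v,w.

start (1,-4,-6) = (f(1,0),f(0,1),f(1,1))
replace slot 2: 2·(1+(-6)) − (-4) = -6 → (1,-6,-6)
replace slot 3: 2·(1+(-6)) − (-6) = -4 → (1,-6,-4)

1,-6,-4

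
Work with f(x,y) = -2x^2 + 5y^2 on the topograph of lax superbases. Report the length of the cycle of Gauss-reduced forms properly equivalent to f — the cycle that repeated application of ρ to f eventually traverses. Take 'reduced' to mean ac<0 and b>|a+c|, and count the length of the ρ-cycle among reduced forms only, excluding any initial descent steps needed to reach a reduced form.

D = 40, ⌊√D⌋ = 6
descent: ρ → (5,0,-2)
descent: ρ → (-2,4,3)  [lands on river]
river: ρ → (3,2,-3)
river: ρ → (-3,4,2)
river: ρ → (2,4,-3)
river: ρ → (-3,2,3)
river: ρ → (3,4,-2)
ρ-cycle length = 6 (tail of 2 descent steps not counted)

6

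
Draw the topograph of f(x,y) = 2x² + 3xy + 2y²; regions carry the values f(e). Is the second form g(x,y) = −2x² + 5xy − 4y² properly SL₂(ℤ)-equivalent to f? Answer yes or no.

D₁ = -7, D₂ = -7
f: translate: b→-1 (≡3 mod 4), so (2,3,2)→(2,-1,1)
f: flip: (2,-1,1)→(1,1,2)
f: reduced (well bottom): (1,1,2) with a≤c, −a<b≤a
g is negative-definite; reduce −g:
−g: translate: b→-1 (≡-5 mod 4), so (2,-5,4)→(2,-1,1)
−g: flip: (2,-1,1)→(1,1,2)
−g: reduced (well bottom): (1,1,2) with a≤c, −a<b≤a
flip sign back: reduced form of g is (-1,-1,-2)
reduced forms (1, 1, 2) vs (-1, -1, -2) ⇒ inequivalent

no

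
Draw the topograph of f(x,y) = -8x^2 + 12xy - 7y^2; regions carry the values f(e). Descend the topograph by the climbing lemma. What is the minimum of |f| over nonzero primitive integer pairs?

translate: b→4 (≡-12 mod 16), so (8,-12,7)→(8,4,3)
flip: (8,4,3)→(3,-4,8)
translate: b→2 (≡-4 mod 6), so (3,-4,8)→(3,2,7)
reduced (well bottom): (3,2,7) with a≤c, −a<b≤a
well minimum |f| = |-3| = 3 (negative-definite)

3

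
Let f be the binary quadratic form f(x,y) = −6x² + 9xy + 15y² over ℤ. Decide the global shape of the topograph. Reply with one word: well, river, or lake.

D = b²−4ac = 9² − 4·(-6)·15 = 441
D = 21² is a perfect square ⇒ form factors over ℤ ⇒ lakes

lake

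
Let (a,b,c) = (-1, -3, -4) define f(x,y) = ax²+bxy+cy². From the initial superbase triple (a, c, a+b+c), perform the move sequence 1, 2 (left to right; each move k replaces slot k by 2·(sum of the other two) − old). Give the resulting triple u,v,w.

start (-1,-4,-8) = (f(1,0),f(0,1),f(1,1))
replace slot 1: 2·((-4)+(-8)) − (-1) = -23 → (-23,-4,-8)
replace slot 2: 2·((-23)+(-8)) − (-4) = -58 → (-23,-58,-8)

-23,-58,-8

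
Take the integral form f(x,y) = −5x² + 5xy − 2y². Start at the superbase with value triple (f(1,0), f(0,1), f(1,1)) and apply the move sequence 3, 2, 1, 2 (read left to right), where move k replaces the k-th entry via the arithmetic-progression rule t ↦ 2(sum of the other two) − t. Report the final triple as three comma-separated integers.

start (-5,-2,-2) = (f(1,0),f(0,1),f(1,1))
replace slot 3: 2·((-5)+(-2)) − (-2) = -12 → (-5,-2,-12)
replace slot 2: 2·((-5)+(-12)) − (-2) = -32 → (-5,-32,-12)
replace slot 1: 2·((-32)+(-12)) − (-5) = -83 → (-83,-32,-12)
replace slot 2: 2·((-83)+(-12)) − (-32) = -158 → (-83,-158,-12)

-83,-158,-12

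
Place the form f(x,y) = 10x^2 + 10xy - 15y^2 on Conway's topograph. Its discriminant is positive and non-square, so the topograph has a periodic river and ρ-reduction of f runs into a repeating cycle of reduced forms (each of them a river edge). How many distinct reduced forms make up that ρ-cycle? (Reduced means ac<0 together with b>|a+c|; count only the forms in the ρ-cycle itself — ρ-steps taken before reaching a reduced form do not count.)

D = 700, ⌊√D⌋ = 26
river: ρ → (-15,20,5)
river: ρ → (5,20,-15)
river: ρ → (-15,10,10)
river: ρ → (10,10,-15)
ρ-cycle length = 4 (tail of 0 descent steps not counted)

4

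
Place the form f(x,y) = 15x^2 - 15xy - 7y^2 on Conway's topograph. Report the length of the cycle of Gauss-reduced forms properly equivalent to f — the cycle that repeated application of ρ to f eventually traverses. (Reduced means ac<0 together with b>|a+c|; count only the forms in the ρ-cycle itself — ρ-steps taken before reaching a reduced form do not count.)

D = 645, ⌊√D⌋ = 25
descent: ρ → (-7,15,15)  [lands on river]
river: ρ → (15,15,-7)
river: ρ → (-7,13,17)
river: ρ → (17,21,-3)
river: ρ → (-3,21,17)
river: ρ → (17,13,-7)
ρ-cycle length = 6 (tail of 1 descent step not counted)

6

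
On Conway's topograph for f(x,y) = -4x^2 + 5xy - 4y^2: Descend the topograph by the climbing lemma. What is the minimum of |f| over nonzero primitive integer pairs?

translate: b→3 (≡-5 mod 8), so (4,-5,4)→(4,3,3)
flip: (4,3,3)→(3,-3,4)
translate: b→3 (≡-3 mod 6), so (3,-3,4)→(3,3,4)
reduced (well bottom): (3,3,4) with a≤c, −a<b≤a
well minimum |f| = |-3| = 3 (negative-definite)

3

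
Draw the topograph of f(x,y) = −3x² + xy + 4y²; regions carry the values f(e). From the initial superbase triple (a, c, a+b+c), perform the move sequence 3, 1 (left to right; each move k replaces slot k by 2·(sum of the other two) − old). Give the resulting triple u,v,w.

start (-3,4,2) = (f(1,0),f(0,1),f(1,1))
replace slot 3: 2·((-3)+4) − 2 = 0 → (-3,4,0)
replace slot 1: 2·(4+0) − (-3) = 11 → (11,4,0)

11,4,0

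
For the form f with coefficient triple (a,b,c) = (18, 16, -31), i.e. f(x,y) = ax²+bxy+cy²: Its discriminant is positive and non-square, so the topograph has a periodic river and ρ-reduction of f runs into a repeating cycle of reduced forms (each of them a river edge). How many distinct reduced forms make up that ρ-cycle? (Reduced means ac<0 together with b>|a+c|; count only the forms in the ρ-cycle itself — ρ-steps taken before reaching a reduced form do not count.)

D = 2488, ⌊√D⌋ = 49
river: ρ → (-31,46,3)
river: ρ → (3,44,-46)
river: ρ → (-46,48,1)
river: ρ → (1,48,-46)
river: ρ → (-46,44,3)
river: ρ → (3,46,-31)
river: ρ → (-31,16,18)
river: ρ → (18,20,-29)
river: ρ → (-29,38,9)
river: ρ → (9,34,-37)
river: ρ → (-37,40,6)
river: ρ → (6,44,-23)
river: ρ → (-23,48,2)
river: ρ → (2,48,-23)
river: ρ → (-23,44,6)
river: ρ → (6,40,-37)
river: ρ → (-37,34,9)
river: ρ → (9,38,-29)
river: ρ → (-29,20,18)
river: ρ → (18,16,-31)
ρ-cycle length = 20 (tail of 0 descent steps not counted)

20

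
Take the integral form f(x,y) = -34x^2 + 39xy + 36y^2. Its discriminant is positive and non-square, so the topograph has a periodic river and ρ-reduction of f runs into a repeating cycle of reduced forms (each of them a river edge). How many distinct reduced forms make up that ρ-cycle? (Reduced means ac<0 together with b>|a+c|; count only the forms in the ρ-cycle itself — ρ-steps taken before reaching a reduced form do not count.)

D = 6417, ⌊√D⌋ = 80
river: ρ → (36,33,-37)
river: ρ → (-37,41,32)
river: ρ → (32,23,-46)
river: ρ → (-46,69,9)
river: ρ → (9,75,-22)
river: ρ → (-22,57,36)
river: ρ → (36,15,-43)
river: ρ → (-43,71,8)
river: ρ → (8,73,-34)
river: ρ → (-34,63,18)
river: ρ → (18,45,-61)
river: ρ → (-61,77,2)
river: ρ → (2,79,-22)
river: ρ → (-22,53,41)
river: ρ → (41,29,-34)
river: ρ → (-34,39,36)
ρ-cycle length = 16 (tail of 0 descent steps not counted)

16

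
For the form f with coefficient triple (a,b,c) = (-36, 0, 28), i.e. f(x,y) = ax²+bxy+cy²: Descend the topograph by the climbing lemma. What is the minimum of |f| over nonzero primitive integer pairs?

descent: ρ → (28,56,-8)  [lands on river]
river: ρ → (-8,56,28)
closes: descent 1, river 2
min |a| on river = 8

8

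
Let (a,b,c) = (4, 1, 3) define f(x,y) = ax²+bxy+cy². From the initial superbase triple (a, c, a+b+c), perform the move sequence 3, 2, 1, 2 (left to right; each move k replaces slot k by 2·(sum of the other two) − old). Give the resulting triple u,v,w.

start (4,3,8) = (f(1,0),f(0,1),f(1,1))
replace slot 3: 2·(4+3) − 8 = 6 → (4,3,6)
replace slot 2: 2·(4+6) − 3 = 17 → (4,17,6)
replace slot 1: 2·(17+6) − 4 = 42 → (42,17,6)
replace slot 2: 2·(42+6) − 17 = 79 → (42,79,6)

42,79,6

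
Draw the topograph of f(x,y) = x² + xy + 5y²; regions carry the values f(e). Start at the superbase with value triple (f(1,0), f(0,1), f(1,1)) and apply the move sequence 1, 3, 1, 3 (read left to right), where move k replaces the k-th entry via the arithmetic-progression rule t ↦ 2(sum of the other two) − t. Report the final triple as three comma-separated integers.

start (1,5,7) = (f(1,0),f(0,1),f(1,1))
replace slot 1: 2·(5+7) − 1 = 23 → (23,5,7)
replace slot 3: 2·(23+5) − 7 = 49 → (23,5,49)
replace slot 1: 2·(5+49) − 23 = 85 → (85,5,49)
replace slot 3: 2·(85+5) − 49 = 131 → (85,5,131)

85,5,131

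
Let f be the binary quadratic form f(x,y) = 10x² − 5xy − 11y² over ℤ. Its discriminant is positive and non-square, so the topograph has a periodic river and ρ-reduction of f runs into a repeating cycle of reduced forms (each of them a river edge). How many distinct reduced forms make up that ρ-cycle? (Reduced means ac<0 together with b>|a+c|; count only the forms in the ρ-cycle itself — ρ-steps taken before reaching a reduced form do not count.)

D = 465, ⌊√D⌋ = 21
descent: ρ → (-11,5,10)  [lands on river]
river: ρ → (10,15,-6)
river: ρ → (-6,21,1)
river: ρ → (1,21,-6)
river: ρ → (-6,15,10)
river: ρ → (10,5,-11)
river: ρ → (-11,17,4)
river: ρ → (4,15,-15)
river: ρ → (-15,15,4)
river: ρ → (4,17,-11)
ρ-cycle length = 10 (tail of 1 descent step not counted)

10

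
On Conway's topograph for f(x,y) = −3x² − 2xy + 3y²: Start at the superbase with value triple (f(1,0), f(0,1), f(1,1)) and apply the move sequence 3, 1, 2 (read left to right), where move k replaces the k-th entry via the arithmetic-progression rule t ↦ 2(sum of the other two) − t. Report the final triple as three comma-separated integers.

start (-3,3,-2) = (f(1,0),f(0,1),f(1,1))
replace slot 3: 2·((-3)+3) − (-2) = 2 → (-3,3,2)
replace slot 1: 2·(3+2) − (-3) = 13 → (13,3,2)
replace slot 2: 2·(13+2) − 3 = 27 → (13,27,2)

13,27,2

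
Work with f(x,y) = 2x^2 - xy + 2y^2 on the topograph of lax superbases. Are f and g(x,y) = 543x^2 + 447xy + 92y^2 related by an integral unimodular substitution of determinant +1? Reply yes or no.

D₁ = -15, D₂ = -15
f: flip: (2,-1,2)→(2,1,2)
f: reduced (well bottom): (2,1,2) with a≤c, −a<b≤a
g: flip: (543,447,92)→(92,-447,543)
g: translate: b→-79 (≡-447 mod 184), so (92,-447,543)→(92,-79,17)
g: flip: (92,-79,17)→(17,79,92)
g: translate: b→11 (≡79 mod 34), so (17,79,92)→(17,11,2)
g: flip: (17,11,2)→(2,-11,17)
g: translate: b→1 (≡-11 mod 4), so (2,-11,17)→(2,1,2)
g: reduced (well bottom): (2,1,2) with a≤c, −a<b≤a
reduced forms (2, 1, 2) vs (2, 1, 2) ⇒ equivalent

yes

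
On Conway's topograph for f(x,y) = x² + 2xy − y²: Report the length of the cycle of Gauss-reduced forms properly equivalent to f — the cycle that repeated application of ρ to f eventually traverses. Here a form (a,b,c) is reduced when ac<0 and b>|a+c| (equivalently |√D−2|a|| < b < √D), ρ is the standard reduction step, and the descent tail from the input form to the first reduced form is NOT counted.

D = 8, ⌊√D⌋ = 2
river: ρ → (-1,2,1)
river: ρ → (1,2,-1)
ρ-cycle length = 2 (tail of 0 descent steps not counted)

2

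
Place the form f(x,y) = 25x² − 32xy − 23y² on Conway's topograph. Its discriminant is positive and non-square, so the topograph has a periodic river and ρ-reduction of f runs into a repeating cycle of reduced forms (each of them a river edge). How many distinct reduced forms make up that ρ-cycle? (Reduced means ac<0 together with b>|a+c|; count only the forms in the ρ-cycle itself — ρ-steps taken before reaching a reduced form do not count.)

D = 3324, ⌊√D⌋ = 57
descent: ρ → (-23,32,25)  [lands on river]
river: ρ → (25,18,-30)
river: ρ → (-30,42,13)
river: ρ → (13,36,-39)
river: ρ → (-39,42,10)
river: ρ → (10,38,-47)
river: ρ → (-47,56,1)
river: ρ → (1,56,-47)
river: ρ → (-47,38,10)
river: ρ → (10,42,-39)
river: ρ → (-39,36,13)
river: ρ → (13,42,-30)
river: ρ → (-30,18,25)
river: ρ → (25,32,-23)
river: ρ → (-23,14,34)
river: ρ → (34,54,-3)
river: ρ → (-3,54,34)
river: ρ → (34,14,-23)
ρ-cycle length = 18 (tail of 1 descent step not counted)

18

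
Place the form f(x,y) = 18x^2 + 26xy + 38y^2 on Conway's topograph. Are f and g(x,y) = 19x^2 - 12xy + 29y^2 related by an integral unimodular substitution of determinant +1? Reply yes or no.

D₁ = -2060, D₂ = -2060
f: translate: b→-10 (≡26 mod 36), so (18,26,38)→(18,-10,30)
f: reduced (well bottom): (18,-10,30) with a≤c, −a<b≤a
g: reduced (well bottom): (19,-12,29) with a≤c, −a<b≤a
reduced forms (18, -10, 30) vs (19, -12, 29) ⇒ inequivalent

no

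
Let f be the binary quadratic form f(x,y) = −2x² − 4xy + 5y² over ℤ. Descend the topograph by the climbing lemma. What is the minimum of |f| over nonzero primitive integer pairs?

descent: ρ → (5,4,-2)  [lands on river]
river: ρ → (-2,4,5)
river: ρ → (5,6,-1)
river: ρ → (-1,6,5)
closes: descent 1, river 4
min |a| on river = 1

1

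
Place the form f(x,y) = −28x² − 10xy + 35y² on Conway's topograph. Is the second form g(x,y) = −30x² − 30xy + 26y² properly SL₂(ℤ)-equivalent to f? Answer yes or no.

D₁ = 4020, D₂ = 4020
river cycle of f (length 22): (35, 10, -28), (-28, 46, 17), (17, 56, -13), (-13, 48, 33), (33, 18, -28), (-28, 38, 23), (23, 54, -12), (-12, 42, 47), (47, 52, -7), (-7, 60, 15), … (12 more)
river cycle of g (length 10): (26, 30, -30), (-30, 30, 26), (26, 22, -34), (-34, 46, 14), (14, 38, -46), (-46, 54, 6), (6, 54, -46), (-46, 38, 14), (14, 46, -34), (-34, 22, 26)
cycles differ ⇒ inequivalent

no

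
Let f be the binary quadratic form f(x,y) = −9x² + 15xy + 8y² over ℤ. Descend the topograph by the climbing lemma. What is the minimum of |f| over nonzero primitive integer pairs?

river: ρ → (8,17,-7)
river: ρ → (-7,11,14)
river: ρ → (14,17,-4)
river: ρ → (-4,15,18)
river: ρ → (18,21,-1)
river: ρ → (-1,21,18)
river: ρ → (18,15,-4)
river: ρ → (-4,17,14)
river: ρ → (14,11,-7)
river: ρ → (-7,17,8)
river: ρ → (8,15,-9)
river: ρ → (-9,21,2)
river: ρ → (2,19,-19)
river: ρ → (-19,19,2)
river: ρ → (2,21,-9)
river: ρ → (-9,15,8)
closes: descent 0, river 16
min |a| on river = 1

1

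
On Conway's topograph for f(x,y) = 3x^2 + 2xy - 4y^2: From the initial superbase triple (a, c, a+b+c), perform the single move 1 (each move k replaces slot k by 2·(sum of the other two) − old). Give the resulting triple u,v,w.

start (3,-4,1) = (f(1,0),f(0,1),f(1,1))
replace slot 1: 2·((-4)+1) − 3 = -9 → (-9,-4,1)

-9,-4,1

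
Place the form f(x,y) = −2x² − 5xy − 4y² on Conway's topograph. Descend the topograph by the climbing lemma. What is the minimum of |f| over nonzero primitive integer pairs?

translate: b→1 (≡5 mod 4), so (2,5,4)→(2,1,1)
flip: (2,1,1)→(1,-1,2)
translate: b→1 (≡-1 mod 2), so (1,-1,2)→(1,1,2)
reduced (well bottom): (1,1,2) with a≤c, −a<b≤a
well minimum |f| = |-1| = 1 (negative-definite)

1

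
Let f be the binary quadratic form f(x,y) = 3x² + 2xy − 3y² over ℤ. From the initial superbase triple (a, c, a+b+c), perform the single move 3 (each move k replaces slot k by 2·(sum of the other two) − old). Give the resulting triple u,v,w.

start (3,-3,2) = (f(1,0),f(0,1),f(1,1))
replace slot 3: 2·(3+(-3)) − 2 = -2 → (3,-3,-2)

3,-3,-2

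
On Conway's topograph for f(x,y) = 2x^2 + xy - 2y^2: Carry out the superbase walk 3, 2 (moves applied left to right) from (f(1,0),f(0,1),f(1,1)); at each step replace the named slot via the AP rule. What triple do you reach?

start (2,-2,1) = (f(1,0),f(0,1),f(1,1))
replace slot 3: 2·(2+(-2)) − 1 = -1 → (2,-2,-1)
replace slot 2: 2·(2+(-1)) − (-2) = 4 → (2,4,-1)

2,4,-1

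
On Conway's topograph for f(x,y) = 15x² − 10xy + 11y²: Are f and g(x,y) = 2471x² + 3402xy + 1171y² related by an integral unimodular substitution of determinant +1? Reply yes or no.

D₁ = -560, D₂ = -560
f: flip: (15,-10,11)→(11,10,15)
f: reduced (well bottom): (11,10,15) with a≤c, −a<b≤a
g: translate: b→-1540 (≡3402 mod 4942), so (2471,3402,1171)→(2471,-1540,240)
g: flip: (2471,-1540,240)→(240,1540,2471)
g: translate: b→100 (≡1540 mod 480), so (240,1540,2471)→(240,100,11)
g: flip: (240,100,11)→(11,-100,240)
g: translate: b→10 (≡-100 mod 22), so (11,-100,240)→(11,10,15)
g: reduced (well bottom): (11,10,15) with a≤c, −a<b≤a
reduced forms (11, 10, 15) vs (11, 10, 15) ⇒ equivalent

yes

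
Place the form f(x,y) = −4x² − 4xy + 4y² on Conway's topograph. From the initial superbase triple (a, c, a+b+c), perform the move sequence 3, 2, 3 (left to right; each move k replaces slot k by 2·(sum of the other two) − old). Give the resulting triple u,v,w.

start (-4,4,-4) = (f(1,0),f(0,1),f(1,1))
replace slot 3: 2·((-4)+4) − (-4) = 4 → (-4,4,4)
replace slot 2: 2·((-4)+4) − 4 = -4 → (-4,-4,4)
replace slot 3: 2·((-4)+(-4)) − 4 = -20 → (-4,-4,-20)

-4,-4,-20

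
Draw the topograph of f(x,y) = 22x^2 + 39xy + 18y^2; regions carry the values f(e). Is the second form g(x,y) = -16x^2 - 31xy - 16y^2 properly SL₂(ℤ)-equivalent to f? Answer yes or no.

D₁ = -63, D₂ = -63
f: translate: b→-5 (≡39 mod 44), so (22,39,18)→(22,-5,1)
f: flip: (22,-5,1)→(1,5,22)
f: translate: b→1 (≡5 mod 2), so (1,5,22)→(1,1,16)
f: reduced (well bottom): (1,1,16) with a≤c, −a<b≤a
g is negative-definite; reduce −g:
−g: translate: b→-1 (≡31 mod 32), so (16,31,16)→(16,-1,1)
−g: flip: (16,-1,1)→(1,1,16)
−g: reduced (well bottom): (1,1,16) with a≤c, −a<b≤a
flip sign back: reduced form of g is (-1,-1,-16)
reduced forms (1, 1, 16) vs (-1, -1, -16) ⇒ inequivalent

no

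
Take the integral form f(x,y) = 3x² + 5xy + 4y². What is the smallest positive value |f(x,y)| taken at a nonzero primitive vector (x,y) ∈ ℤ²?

translate: b→-1 (≡5 mod 6), so (3,5,4)→(3,-1,2)
flip: (3,-1,2)→(2,1,3)
reduced (well bottom): (2,1,3) with a≤c, −a<b≤a
well minimum = a = 2

2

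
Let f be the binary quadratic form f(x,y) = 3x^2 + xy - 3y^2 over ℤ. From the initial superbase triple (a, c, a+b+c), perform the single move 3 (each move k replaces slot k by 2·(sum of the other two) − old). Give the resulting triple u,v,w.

start (3,-3,1) = (f(1,0),f(0,1),f(1,1))
replace slot 3: 2·(3+(-3)) − 1 = -1 → (3,-3,-1)

3,-3,-1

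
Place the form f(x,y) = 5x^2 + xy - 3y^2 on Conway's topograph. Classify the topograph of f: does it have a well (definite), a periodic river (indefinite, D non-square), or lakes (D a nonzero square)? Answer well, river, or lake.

D = b²−4ac = 1² − 4·5·(-3) = 61
D > 0 non-square ⇒ indefinite ⇒ periodic river

river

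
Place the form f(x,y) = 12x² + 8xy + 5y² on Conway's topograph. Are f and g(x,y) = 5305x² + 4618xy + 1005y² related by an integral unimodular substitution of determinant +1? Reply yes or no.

D₁ = -176, D₂ = -176
f: flip: (12,8,5)→(5,-8,12)
f: translate: b→2 (≡-8 mod 10), so (5,-8,12)→(5,2,9)
f: reduced (well bottom): (5,2,9) with a≤c, −a<b≤a
g: flip: (5305,4618,1005)→(1005,-4618,5305)
g: translate: b→-598 (≡-4618 mod 2010), so (1005,-4618,5305)→(1005,-598,89)
g: flip: (1005,-598,89)→(89,598,1005)
g: translate: b→64 (≡598 mod 178), so (89,598,1005)→(89,64,12)
g: flip: (89,64,12)→(12,-64,89)
g: translate: b→8 (≡-64 mod 24), so (12,-64,89)→(12,8,5)
g: flip: (12,8,5)→(5,-8,12)
g: translate: b→2 (≡-8 mod 10), so (5,-8,12)→(5,2,9)
g: reduced (well bottom): (5,2,9) with a≤c, −a<b≤a
reduced forms (5, 2, 9) vs (5, 2, 9) ⇒ equivalent

yes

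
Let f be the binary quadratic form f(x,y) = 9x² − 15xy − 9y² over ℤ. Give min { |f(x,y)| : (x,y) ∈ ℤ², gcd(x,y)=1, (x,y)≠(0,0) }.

descent: ρ → (-9,15,9)  [lands on river]
river: ρ → (9,21,-3)
river: ρ → (-3,21,9)
river: ρ → (9,15,-9)
river: ρ → (-9,21,3)
river: ρ → (3,21,-9)
closes: descent 1, river 6
min |a| on river = 3

3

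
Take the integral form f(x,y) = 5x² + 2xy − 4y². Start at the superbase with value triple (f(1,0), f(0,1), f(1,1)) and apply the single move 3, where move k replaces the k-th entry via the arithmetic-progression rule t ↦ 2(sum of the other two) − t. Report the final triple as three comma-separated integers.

start (5,-4,3) = (f(1,0),f(0,1),f(1,1))
replace slot 3: 2·(5+(-4)) − 3 = -1 → (5,-4,-1)

5,-4,-1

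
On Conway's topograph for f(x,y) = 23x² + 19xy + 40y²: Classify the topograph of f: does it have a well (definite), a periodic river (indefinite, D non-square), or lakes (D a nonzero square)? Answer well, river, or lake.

D = b²−4ac = 19² − 4·23·40 = -3319
D < 0 ⇒ definite ⇒ every region one sign ⇒ single well

well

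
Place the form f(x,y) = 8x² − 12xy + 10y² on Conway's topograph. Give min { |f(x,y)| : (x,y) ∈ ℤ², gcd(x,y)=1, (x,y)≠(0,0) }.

translate: b→4 (≡-12 mod 16), so (8,-12,10)→(8,4,6)
flip: (8,4,6)→(6,-4,8)
reduced (well bottom): (6,-4,8) with a≤c, −a<b≤a
well minimum = a = 6

6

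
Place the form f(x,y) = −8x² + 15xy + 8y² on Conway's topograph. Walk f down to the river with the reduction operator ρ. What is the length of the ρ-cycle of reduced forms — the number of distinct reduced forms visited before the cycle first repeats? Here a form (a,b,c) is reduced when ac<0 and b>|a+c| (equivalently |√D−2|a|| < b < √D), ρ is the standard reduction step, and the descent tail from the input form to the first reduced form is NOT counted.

D = 481, ⌊√D⌋ = 21
river: ρ → (8,17,-6)
river: ρ → (-6,19,5)
river: ρ → (5,21,-2)
river: ρ → (-2,19,15)
river: ρ → (15,11,-6)
river: ρ → (-6,13,13)
river: ρ → (13,13,-6)
river: ρ → (-6,11,15)
river: ρ → (15,19,-2)
river: ρ → (-2,21,5)
river: ρ → (5,19,-6)
river: ρ → (-6,17,8)
river: ρ → (8,15,-8)
river: ρ → (-8,17,6)
river: ρ → (6,19,-5)
river: ρ → (-5,21,2)
river: ρ → (2,19,-15)
river: ρ → (-15,11,6)
river: ρ → (6,13,-13)
river: ρ → (-13,13,6)
river: ρ → (6,11,-15)
river: ρ → (-15,19,2)
river: ρ → (2,21,-5)
river: ρ → (-5,19,6)
river: ρ → (6,17,-8)
river: ρ → (-8,15,8)
ρ-cycle length = 26 (tail of 0 descent steps not counted)

26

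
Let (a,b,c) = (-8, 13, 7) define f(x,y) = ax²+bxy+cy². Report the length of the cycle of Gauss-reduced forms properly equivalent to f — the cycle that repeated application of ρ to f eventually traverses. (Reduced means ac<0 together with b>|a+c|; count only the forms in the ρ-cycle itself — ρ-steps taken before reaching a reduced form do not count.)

D = 393, ⌊√D⌋ = 19
river: ρ → (7,15,-6)
river: ρ → (-6,9,13)
river: ρ → (13,17,-2)
river: ρ → (-2,19,4)
river: ρ → (4,13,-14)
river: ρ → (-14,15,3)
river: ρ → (3,15,-14)
river: ρ → (-14,13,4)
river: ρ → (4,19,-2)
river: ρ → (-2,17,13)
river: ρ → (13,9,-6)
river: ρ → (-6,15,7)
river: ρ → (7,13,-8)
river: ρ → (-8,19,1)
river: ρ → (1,19,-8)
river: ρ → (-8,13,7)
ρ-cycle length = 16 (tail of 0 descent steps not counted)

16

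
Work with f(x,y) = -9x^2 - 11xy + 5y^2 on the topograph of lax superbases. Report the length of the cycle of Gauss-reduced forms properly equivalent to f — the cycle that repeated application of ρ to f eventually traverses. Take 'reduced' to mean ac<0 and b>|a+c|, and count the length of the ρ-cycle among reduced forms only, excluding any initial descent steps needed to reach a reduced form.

D = 301, ⌊√D⌋ = 17
descent: ρ → (5,11,-9)  [lands on river]
river: ρ → (-9,7,7)
river: ρ → (7,7,-9)
river: ρ → (-9,11,5)
river: ρ → (5,9,-11)
river: ρ → (-11,13,3)
river: ρ → (3,17,-1)
river: ρ → (-1,17,3)
river: ρ → (3,13,-11)
river: ρ → (-11,9,5)
ρ-cycle length = 10 (tail of 1 descent step not counted)

10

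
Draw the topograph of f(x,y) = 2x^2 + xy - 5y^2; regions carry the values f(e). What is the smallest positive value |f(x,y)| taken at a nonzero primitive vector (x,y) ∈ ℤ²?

descent: ρ → (-5,-1,2)
descent: ρ → (2,5,-2)  [lands on river]
river: ρ → (-2,3,4)
river: ρ → (4,5,-1)
river: ρ → (-1,5,4)
river: ρ → (4,3,-2)
river: ρ → (-2,5,2)
river: ρ → (2,3,-4)
river: ρ → (-4,5,1)
river: ρ → (1,5,-4)
river: ρ → (-4,3,2)
closes: descent 2, river 10
min |a| on river = 1

1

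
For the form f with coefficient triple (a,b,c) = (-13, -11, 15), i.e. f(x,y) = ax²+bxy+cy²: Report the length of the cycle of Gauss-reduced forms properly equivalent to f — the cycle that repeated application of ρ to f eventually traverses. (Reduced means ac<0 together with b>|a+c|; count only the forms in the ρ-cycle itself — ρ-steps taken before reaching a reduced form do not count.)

D = 901, ⌊√D⌋ = 30
descent: ρ → (15,11,-13)  [lands on river]
river: ρ → (-13,15,13)
river: ρ → (13,11,-15)
river: ρ → (-15,19,9)
river: ρ → (9,17,-17)
river: ρ → (-17,17,9)
river: ρ → (9,19,-15)
river: ρ → (-15,11,13)
river: ρ → (13,15,-13)
river: ρ → (-13,11,15)
river: ρ → (15,19,-9)
river: ρ → (-9,17,17)
river: ρ → (17,17,-9)
river: ρ → (-9,19,15)
ρ-cycle length = 14 (tail of 1 descent step not counted)

14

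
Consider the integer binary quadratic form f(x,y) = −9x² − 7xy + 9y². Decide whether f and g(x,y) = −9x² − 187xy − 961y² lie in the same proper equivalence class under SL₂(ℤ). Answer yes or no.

D₁ = 373, D₂ = 373
river cycle of f (length 14): (9, 7, -9), (-9, 11, 7), (7, 17, -3), (-3, 19, 1), (1, 19, -3), (-3, 17, 7), (7, 11, -9), (-9, 7, 9), (9, 11, -7), (-7, 17, 3), … (4 more)
river cycle of g (length 14): (-9, 11, 7), (7, 17, -3), (-3, 19, 1), (1, 19, -3), (-3, 17, 7), (7, 11, -9), (-9, 7, 9), (9, 11, -7), (-7, 17, 3), (3, 19, -1), … (4 more)
cycles coincide ⇒ equivalent

yes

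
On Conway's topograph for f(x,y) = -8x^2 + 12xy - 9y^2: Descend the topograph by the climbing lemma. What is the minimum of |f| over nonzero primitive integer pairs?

translate: b→4 (≡-12 mod 16), so (8,-12,9)→(8,4,5)
flip: (8,4,5)→(5,-4,8)
reduced (well bottom): (5,-4,8) with a≤c, −a<b≤a
well minimum |f| = |-5| = 5 (negative-definite)

5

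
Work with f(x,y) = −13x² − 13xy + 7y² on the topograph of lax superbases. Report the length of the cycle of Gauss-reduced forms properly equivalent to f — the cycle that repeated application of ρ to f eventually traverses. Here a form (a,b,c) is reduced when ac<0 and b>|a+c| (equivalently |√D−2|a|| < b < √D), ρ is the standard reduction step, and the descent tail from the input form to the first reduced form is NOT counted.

D = 533, ⌊√D⌋ = 23
descent: ρ → (7,13,-13)  [lands on river]
river: ρ → (-13,13,7)
river: ρ → (7,15,-11)
river: ρ → (-11,7,11)
river: ρ → (11,15,-7)
river: ρ → (-7,13,13)
river: ρ → (13,13,-7)
river: ρ → (-7,15,11)
river: ρ → (11,7,-11)
river: ρ → (-11,15,7)
ρ-cycle length = 10 (tail of 1 descent step not counted)

10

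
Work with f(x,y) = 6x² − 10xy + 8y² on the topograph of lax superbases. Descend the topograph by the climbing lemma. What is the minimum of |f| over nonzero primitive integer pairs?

translate: b→2 (≡-10 mod 12), so (6,-10,8)→(6,2,4)
flip: (6,2,4)→(4,-2,6)
reduced (well bottom): (4,-2,6) with a≤c, −a<b≤a
well minimum = a = 4

4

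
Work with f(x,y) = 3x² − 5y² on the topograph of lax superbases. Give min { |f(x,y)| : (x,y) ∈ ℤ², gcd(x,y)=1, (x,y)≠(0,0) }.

descent: ρ → (-5,0,3)
descent: ρ → (3,6,-2)  [lands on river]
river: ρ → (-2,6,3)
closes: descent 2, river 2
min |a| on river = 2

2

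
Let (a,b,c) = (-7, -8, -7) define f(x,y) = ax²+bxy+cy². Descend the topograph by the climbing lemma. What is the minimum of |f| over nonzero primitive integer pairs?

translate: b→-6 (≡8 mod 14), so (7,8,7)→(7,-6,6)
flip: (7,-6,6)→(6,6,7)
reduced (well bottom): (6,6,7) with a≤c, −a<b≤a
well minimum |f| = |-6| = 6 (negative-definite)

6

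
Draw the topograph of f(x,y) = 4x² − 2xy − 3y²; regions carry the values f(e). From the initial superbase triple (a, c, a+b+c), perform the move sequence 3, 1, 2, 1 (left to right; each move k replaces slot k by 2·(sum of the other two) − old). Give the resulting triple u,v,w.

start (4,-3,-1) = (f(1,0),f(0,1),f(1,1))
replace slot 3: 2·(4+(-3)) − (-1) = 3 → (4,-3,3)
replace slot 1: 2·((-3)+3) − 4 = -4 → (-4,-3,3)
replace slot 2: 2·((-4)+3) − (-3) = 1 → (-4,1,3)
replace slot 1: 2·(1+3) − (-4) = 12 → (12,1,3)

12,1,3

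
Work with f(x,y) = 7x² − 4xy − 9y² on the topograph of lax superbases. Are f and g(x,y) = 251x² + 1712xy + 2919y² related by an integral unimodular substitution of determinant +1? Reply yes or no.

D₁ = 268, D₂ = 268
river cycle of f (length 10): (-9, 4, 7), (7, 10, -6), (-6, 14, 3), (3, 16, -1), (-1, 16, 3), (3, 14, -6), (-6, 10, 7), (7, 4, -9), (-9, 14, 2), (2, 14, -9)
river cycle of g (length 10): (7, 10, -6), (-6, 14, 3), (3, 16, -1), (-1, 16, 3), (3, 14, -6), (-6, 10, 7), (7, 4, -9), (-9, 14, 2), (2, 14, -9), (-9, 4, 7)
cycles coincide ⇒ equivalent

yes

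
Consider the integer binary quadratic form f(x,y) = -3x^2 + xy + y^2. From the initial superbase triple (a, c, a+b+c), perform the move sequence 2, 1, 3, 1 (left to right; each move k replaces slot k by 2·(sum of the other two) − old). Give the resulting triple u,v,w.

start (-3,1,-1) = (f(1,0),f(0,1),f(1,1))
replace slot 2: 2·((-3)+(-1)) − 1 = -9 → (-3,-9,-1)
replace slot 1: 2·((-9)+(-1)) − (-3) = -17 → (-17,-9,-1)
replace slot 3: 2·((-17)+(-9)) − (-1) = -51 → (-17,-9,-51)
replace slot 1: 2·((-9)+(-51)) − (-17) = -103 → (-103,-9,-51)

-103,-9,-51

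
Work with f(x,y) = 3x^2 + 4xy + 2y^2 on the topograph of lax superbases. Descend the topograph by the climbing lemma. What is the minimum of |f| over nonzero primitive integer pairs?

translate: b→-2 (≡4 mod 6), so (3,4,2)→(3,-2,1)
flip: (3,-2,1)→(1,2,3)
translate: b→0 (≡2 mod 2), so (1,2,3)→(1,0,2)
reduced (well bottom): (1,0,2) with a≤c, −a<b≤a
well minimum = a = 1

1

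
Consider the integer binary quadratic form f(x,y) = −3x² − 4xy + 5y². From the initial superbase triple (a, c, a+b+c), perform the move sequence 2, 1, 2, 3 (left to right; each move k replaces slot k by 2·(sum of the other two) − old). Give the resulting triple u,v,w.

start (-3,5,-2) = (f(1,0),f(0,1),f(1,1))
replace slot 2: 2·((-3)+(-2)) − 5 = -15 → (-3,-15,-2)
replace slot 1: 2·((-15)+(-2)) − (-3) = -31 → (-31,-15,-2)
replace slot 2: 2·((-31)+(-2)) − (-15) = -51 → (-31,-51,-2)
replace slot 3: 2·((-31)+(-51)) − (-2) = -162 → (-31,-51,-162)

-31,-51,-162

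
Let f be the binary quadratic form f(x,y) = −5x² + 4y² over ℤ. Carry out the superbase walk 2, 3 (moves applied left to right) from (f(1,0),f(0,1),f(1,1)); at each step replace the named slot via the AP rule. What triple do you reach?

start (-5,4,-1) = (f(1,0),f(0,1),f(1,1))
replace slot 2: 2·((-5)+(-1)) − 4 = -16 → (-5,-16,-1)
replace slot 3: 2·((-5)+(-16)) − (-1) = -41 → (-5,-16,-41)

-5,-16,-41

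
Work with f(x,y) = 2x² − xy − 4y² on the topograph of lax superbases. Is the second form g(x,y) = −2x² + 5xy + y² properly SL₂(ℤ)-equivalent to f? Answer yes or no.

D₁ = 33, D₂ = 33
river cycle of f (length 4): (2, 3, -3), (-3, 3, 2), (2, 5, -1), (-1, 5, 2)
river cycle of g (length 4): (1, 5, -2), (-2, 3, 3), (3, 3, -2), (-2, 5, 1)
cycles differ ⇒ inequivalent

no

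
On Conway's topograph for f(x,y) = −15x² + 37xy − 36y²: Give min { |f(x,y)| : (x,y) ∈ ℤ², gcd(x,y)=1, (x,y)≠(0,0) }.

translate: b→-7 (≡-37 mod 30), so (15,-37,36)→(15,-7,14)
flip: (15,-7,14)→(14,7,15)
reduced (well bottom): (14,7,15) with a≤c, −a<b≤a
well minimum |f| = |-14| = 14 (negative-definite)

14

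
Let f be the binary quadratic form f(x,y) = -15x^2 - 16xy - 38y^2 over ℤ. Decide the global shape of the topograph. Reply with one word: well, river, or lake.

D = b²−4ac = (-16)² − 4·(-15)·(-38) = -2024
D < 0 ⇒ definite ⇒ every region one sign ⇒ single well

well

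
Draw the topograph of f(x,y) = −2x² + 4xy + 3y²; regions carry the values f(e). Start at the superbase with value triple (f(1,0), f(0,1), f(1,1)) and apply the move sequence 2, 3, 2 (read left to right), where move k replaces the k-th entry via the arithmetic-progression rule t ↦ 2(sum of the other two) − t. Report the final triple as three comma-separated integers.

start (-2,3,5) = (f(1,0),f(0,1),f(1,1))
replace slot 2: 2·((-2)+5) − 3 = 3 → (-2,3,5)
replace slot 3: 2·((-2)+3) − 5 = -3 → (-2,3,-3)
replace slot 2: 2·((-2)+(-3)) − 3 = -13 → (-2,-13,-3)

-2,-13,-3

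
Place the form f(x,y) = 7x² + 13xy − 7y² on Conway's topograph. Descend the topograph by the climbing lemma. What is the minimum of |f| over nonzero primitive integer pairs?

river: ρ → (-7,15,5)
river: ρ → (5,15,-7)
river: ρ → (-7,13,7)
river: ρ → (7,15,-5)
river: ρ → (-5,15,7)
river: ρ → (7,13,-7)
closes: descent 0, river 6
min |a| on river = 5

5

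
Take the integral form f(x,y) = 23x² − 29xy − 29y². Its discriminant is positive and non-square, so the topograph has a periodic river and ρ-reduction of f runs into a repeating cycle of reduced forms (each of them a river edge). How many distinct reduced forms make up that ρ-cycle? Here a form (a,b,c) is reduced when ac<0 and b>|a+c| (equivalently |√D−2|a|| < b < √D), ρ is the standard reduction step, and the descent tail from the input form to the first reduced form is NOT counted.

D = 3509, ⌊√D⌋ = 59
descent: ρ → (-29,29,23)  [lands on river]
river: ρ → (23,17,-35)
river: ρ → (-35,53,5)
river: ρ → (5,57,-13)
river: ρ → (-13,47,25)
river: ρ → (25,53,-7)
river: ρ → (-7,59,1)
river: ρ → (1,59,-7)
river: ρ → (-7,53,25)
river: ρ → (25,47,-13)
river: ρ → (-13,57,5)
river: ρ → (5,53,-35)
river: ρ → (-35,17,23)
river: ρ → (23,29,-29)
ρ-cycle length = 14 (tail of 1 descent step not counted)

14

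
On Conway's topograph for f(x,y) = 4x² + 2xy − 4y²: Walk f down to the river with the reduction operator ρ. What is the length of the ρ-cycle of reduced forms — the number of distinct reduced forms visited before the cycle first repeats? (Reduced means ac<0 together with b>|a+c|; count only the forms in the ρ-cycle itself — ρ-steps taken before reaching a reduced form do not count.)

D = 68, ⌊√D⌋ = 8
river: ρ → (-4,6,2)
river: ρ → (2,6,-4)
river: ρ → (-4,2,4)
river: ρ → (4,6,-2)
river: ρ → (-2,6,4)
river: ρ → (4,2,-4)
ρ-cycle length = 6 (tail of 0 descent steps not counted)

6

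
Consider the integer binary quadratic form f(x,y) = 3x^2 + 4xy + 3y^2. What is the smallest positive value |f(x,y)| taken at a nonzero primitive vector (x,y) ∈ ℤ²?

translate: b→-2 (≡4 mod 6), so (3,4,3)→(3,-2,2)
flip: (3,-2,2)→(2,2,3)
reduced (well bottom): (2,2,3) with a≤c, −a<b≤a
well minimum = a = 2

2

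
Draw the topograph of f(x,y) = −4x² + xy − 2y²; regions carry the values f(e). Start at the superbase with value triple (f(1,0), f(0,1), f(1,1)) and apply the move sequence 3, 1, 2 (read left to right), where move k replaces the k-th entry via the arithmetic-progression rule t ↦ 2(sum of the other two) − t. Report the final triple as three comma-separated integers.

start (-4,-2,-5) = (f(1,0),f(0,1),f(1,1))
replace slot 3: 2·((-4)+(-2)) − (-5) = -7 → (-4,-2,-7)
replace slot 1: 2·((-2)+(-7)) − (-4) = -14 → (-14,-2,-7)
replace slot 2: 2·((-14)+(-7)) − (-2) = -40 → (-14,-40,-7)

-14,-40,-7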